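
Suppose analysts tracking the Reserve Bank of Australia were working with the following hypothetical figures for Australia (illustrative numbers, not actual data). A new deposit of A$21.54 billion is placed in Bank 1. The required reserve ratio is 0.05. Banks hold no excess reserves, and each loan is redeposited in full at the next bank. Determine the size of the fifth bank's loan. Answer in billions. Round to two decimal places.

Each bank lends a fraction (1 − rr) = 0.9500 of the deposit it receives, so Bank 5 receives 21.54·0.9500^4 and lends 21.54·0.9500^5 ≈ 16.6672 billion.

A$16.67 billion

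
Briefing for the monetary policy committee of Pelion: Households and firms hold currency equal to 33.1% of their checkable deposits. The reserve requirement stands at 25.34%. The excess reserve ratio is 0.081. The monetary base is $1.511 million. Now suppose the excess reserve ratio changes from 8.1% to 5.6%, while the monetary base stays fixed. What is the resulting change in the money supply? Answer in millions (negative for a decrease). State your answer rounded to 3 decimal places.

Initially m₁ = (1 + 0.331) / (0.2534 + 0.081 + 0.331) ≈ 2.00030, so M₁ = 2.00030 × 1.511 ≈ 3.0225 million.
After the change m₂ = (1 + 0.331) / (0.2534 + 0.056 + 0.331) ≈ 2.07839, so M₂ = 2.07839 × 1.511 ≈ 3.1404 million.
ΔM = M₂ − M₁ = 3.1404 − 3.0225 = 0.1179 million.

$0.118 million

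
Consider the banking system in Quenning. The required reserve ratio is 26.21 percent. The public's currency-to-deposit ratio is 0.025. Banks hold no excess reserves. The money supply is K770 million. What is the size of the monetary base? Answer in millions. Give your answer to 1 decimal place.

K215.7 million

The money multiplier is m = (1 + c) / (rr + c) = (1 + 0.025) / (0.2621 + 0.025) ≈ 3.57018.
MB = M / m = 770 / 3.57018 ≈ 215.6754 million.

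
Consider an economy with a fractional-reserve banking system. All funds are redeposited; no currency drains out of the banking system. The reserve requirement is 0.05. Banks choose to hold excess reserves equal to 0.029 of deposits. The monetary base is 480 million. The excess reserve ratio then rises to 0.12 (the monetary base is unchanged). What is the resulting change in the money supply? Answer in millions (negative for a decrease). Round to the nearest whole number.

-3252 million

Initially m₁ = 1 / (0.05 + 0.029) ≈ 12.6582, so M₁ = 12.6582 × 480 = 6075.936 million.
After the change m₂ = 1 / (0.05 + 0.12) ≈ 5.8824, so M₂ = 5.8824 × 480 = 2823.552 million.
ΔM = M₂ − M₁ = 2823.552 − 6075.936 = -3252.384 million.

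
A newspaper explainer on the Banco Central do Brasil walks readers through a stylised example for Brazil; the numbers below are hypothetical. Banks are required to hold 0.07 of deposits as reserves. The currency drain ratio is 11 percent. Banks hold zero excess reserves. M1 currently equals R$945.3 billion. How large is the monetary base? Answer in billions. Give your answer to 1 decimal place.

R$153.3 billion

The money multiplier is m = (1 + c) / (rr + c) = (1 + 0.11) / (0.07 + 0.11) ≈ 6.16667.
MB = M / m = 945.3 / 6.16667 ≈ 153.2918 billion.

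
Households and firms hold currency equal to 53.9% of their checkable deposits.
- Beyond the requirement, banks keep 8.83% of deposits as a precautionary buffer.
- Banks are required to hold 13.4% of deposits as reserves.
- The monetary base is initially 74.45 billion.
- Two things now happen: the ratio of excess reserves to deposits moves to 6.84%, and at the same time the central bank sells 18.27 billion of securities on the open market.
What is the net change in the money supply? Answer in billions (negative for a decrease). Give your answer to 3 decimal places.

-33.885 billion

Before: m₁ = (1 + 0.539) / (0.134 + 0.0883 + 0.539) ≈ 2.021542, MB₁ = 74.45, so M₁ = 2.021542 × 74.45 ≈ 150.5038 billion.
After: m₂ = (1 + 0.539) / (0.134 + 0.0684 + 0.539) ≈ 2.075803, MB₂ = 74.45 − 18.27 = 56.18, so M₂ = 2.075803 × 56.18 ≈ 116.6186 billion.
ΔM = M₂ − M₁ = 116.6186 − 150.5038 = -33.8852 billion.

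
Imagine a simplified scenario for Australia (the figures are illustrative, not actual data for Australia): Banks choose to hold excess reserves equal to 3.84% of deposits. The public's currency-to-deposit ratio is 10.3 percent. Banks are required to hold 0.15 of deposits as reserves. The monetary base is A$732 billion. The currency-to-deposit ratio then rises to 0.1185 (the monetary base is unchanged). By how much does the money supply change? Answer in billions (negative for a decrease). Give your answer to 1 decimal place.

Initially m₁ = (1 + 0.103) / (0.15 + 0.0384 + 0.103) ≈ 3.78518, so M₁ = 3.78518 × 732 ≈ 2770.7518 billion.
After the change m₂ = (1 + 0.1185) / (0.15 + 0.0384 + 0.1185) ≈ 3.64451, so M₂ = 3.64451 × 732 ≈ 2667.7813 billion.
ΔM = M₂ − M₁ = 2667.7813 − 2770.7518 = -102.9705 billion.

-103.0 billion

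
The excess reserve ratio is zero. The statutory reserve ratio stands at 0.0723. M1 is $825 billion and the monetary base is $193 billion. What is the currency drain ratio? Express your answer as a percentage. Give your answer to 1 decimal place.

21.1%

Using m = M/MB = 825/193 ≈ 4.274611. From m = (1 + c)/(c + rr + e), rearranging gives 1 + c = m·(c + rr + e), so c·(1 − m) = m·(rr + e) − 1.
Hence c = [m·(rr + e) − 1]/(1 − m) = [4.274611 × (0.0723 + 0) − 1] / (1 − 4.274611) ≈ 0.211001.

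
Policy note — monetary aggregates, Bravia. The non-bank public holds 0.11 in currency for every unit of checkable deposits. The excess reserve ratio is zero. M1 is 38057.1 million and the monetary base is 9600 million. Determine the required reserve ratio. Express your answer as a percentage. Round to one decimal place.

Using m = M/MB = 38057.1/9600 ≈ 3.964281. Since m = (1 + c)/(c + rr + e), the denominator satisfies c + rr + e = (1 + c)/m = (1 + 0.11) / 3.964281 ≈ 0.280000.
With c = 0.11 and e = 0, the required reserve ratio is 0.280000 − 0.11 − 0 = 0.17.

17.0%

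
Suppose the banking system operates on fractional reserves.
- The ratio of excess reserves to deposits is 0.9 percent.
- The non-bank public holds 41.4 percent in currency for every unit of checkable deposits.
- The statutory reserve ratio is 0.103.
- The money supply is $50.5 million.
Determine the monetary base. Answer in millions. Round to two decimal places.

The money multiplier is m = (1 + c) / (rr + e + c) = (1 + 0.414) / (0.103 + 0.009 + 0.414) ≈ 2.68821.
MB = M / m = 50.5 / 2.68821 ≈ 18.7857 million.

$18.79 million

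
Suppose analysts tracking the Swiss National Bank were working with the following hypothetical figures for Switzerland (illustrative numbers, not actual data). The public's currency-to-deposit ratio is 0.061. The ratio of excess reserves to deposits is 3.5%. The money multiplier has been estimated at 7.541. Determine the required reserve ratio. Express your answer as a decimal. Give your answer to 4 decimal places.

Using m = 7.541. Since m = (1 + c)/(c + rr + e), the denominator satisfies c + rr + e = (1 + c)/m = (1 + 0.061) / 7.541 ≈ 0.140698.
With c = 0.061 and e = 0.035, the required reserve ratio is 0.140698 − 0.061 − 0.035 = 0.044698.

0.0447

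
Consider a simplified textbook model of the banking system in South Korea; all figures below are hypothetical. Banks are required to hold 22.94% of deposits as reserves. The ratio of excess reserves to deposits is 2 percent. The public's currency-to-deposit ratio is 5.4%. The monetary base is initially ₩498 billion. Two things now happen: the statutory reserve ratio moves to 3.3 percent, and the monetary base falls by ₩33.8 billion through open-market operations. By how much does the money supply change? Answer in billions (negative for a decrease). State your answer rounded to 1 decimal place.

Before: m₁ = (1 + 0.054) / (0.2294 + 0.02 + 0.054) ≈ 3.47396, MB₁ = 498, so M₁ = 3.47396 × 498 ≈ 1730.0321 billion.
After: m₂ = (1 + 0.054) / (0.033 + 0.02 + 0.054) ≈ 9.85047, MB₂ = 498 − 33.8 = 464.2, so M₂ = 9.85047 × 464.2 ≈ 4572.5882 billion.
ΔM = M₂ − M₁ = 4572.5882 − 1730.0321 = 2842.5561 billion.

₩2842.6 billion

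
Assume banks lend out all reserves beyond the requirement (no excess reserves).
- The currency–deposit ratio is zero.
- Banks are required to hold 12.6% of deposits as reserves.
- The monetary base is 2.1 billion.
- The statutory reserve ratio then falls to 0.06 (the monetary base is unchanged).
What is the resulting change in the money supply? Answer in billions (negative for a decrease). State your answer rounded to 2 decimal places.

18.33 billion

Initially m₁ = 1 / (0.126) ≈ 7.9365, so M₁ = 7.9365 × 2.1 ≈ 16.6667 billion.
After the change m₂ = 1 / (0.06) ≈ 16.6667, so M₂ = 16.6667 × 2.1 ≈ 35.0001 billion.
ΔM = M₂ − M₁ = 35.0001 − 16.6667 = 18.3334 billion.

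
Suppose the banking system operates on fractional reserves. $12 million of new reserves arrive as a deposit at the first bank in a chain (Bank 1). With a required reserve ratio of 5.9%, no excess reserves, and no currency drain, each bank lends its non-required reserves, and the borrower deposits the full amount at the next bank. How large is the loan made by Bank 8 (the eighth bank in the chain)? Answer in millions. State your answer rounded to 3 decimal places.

$7.377 million

Each bank lends a fraction (1 − rr) = 0.9410 of the deposit it receives, so Bank 8 receives 12·0.9410^7 and lends 12·0.9410^8 ≈ 7.3773 million.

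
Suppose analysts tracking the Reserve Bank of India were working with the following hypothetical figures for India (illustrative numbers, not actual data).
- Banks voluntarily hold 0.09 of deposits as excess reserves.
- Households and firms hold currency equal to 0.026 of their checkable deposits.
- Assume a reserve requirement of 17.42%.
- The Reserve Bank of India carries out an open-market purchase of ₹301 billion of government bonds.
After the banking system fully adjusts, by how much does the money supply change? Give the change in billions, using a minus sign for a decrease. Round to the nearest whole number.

The money multiplier is m = (1 + c) / (rr + e + c) = (1 + 0.026) / (0.1742 + 0.09 + 0.026) ≈ 3.5355.
The purchase adds 301 billion of base, so ΔM = m × ΔMB = 3.5355 × (+301) = 1064.1855 billion.

₹1064 billion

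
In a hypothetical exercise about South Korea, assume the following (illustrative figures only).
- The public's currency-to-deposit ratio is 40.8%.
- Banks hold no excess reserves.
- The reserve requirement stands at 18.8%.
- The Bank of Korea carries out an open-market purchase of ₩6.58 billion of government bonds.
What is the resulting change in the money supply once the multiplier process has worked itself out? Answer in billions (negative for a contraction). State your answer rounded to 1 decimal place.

The money multiplier is m = (1 + c) / (rr + c) = (1 + 0.408) / (0.188 + 0.408) ≈ 2.3624.
The purchase adds 6.58 billion of base, so ΔM = m × ΔMB = 2.3624 × (+6.58) ≈ 15.5446 billion.

₩15.5 billion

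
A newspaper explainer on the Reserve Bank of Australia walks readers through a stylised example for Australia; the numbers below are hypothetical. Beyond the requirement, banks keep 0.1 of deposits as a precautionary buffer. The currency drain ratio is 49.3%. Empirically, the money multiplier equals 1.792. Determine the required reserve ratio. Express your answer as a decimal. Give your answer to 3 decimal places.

Using m = 1.792. Since m = (1 + c)/(c + rr + e), the denominator satisfies c + rr + e = (1 + c)/m = (1 + 0.493) / 1.792 ≈ 0.833147.
With c = 0.493 and e = 0.1, the required reserve ratio is 0.833147 − 0.493 − 0.1 = 0.240147.

0.240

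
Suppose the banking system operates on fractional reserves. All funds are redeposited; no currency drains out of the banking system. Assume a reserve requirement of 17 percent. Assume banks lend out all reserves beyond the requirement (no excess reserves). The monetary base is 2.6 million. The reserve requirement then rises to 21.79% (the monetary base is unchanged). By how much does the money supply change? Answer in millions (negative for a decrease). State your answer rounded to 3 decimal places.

Initially m₁ = 1 / (0.17) ≈ 5.88235, so M₁ = 5.88235 × 2.6 ≈ 15.2941 million.
After the change m₂ = 1 / (0.2179) ≈ 4.58926, so M₂ = 4.58926 × 2.6 ≈ 11.9321 million.
ΔM = M₂ − M₁ = 11.9321 − 15.2941 = -3.362 million.

-3.362 million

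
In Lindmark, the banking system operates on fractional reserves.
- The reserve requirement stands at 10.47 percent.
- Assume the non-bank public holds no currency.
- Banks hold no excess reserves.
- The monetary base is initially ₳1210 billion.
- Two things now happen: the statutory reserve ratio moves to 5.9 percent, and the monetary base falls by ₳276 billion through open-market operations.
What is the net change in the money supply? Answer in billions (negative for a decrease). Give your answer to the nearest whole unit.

Before: m₁ = 1 / (0.1047) ≈ 9.55110, MB₁ = 1210, so M₁ = 9.55110 × 1210 = 11556.831 billion.
After: m₂ = 1 / (0.059) ≈ 16.94915, MB₂ = 1210 − 276 = 934, so M₂ = 16.94915 × 934 = 15830.5061 billion.
ΔM = M₂ − M₁ = 15830.5061 − 11556.831 = 4273.6751 billion.

₳4274 billion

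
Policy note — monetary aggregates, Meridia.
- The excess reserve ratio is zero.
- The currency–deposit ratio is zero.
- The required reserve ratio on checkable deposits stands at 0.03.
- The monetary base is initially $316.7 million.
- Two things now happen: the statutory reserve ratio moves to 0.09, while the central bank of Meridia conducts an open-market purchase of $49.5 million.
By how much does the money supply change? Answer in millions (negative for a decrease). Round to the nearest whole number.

Before: m₁ = 1 / (0.03) ≈ 33.3333, MB₁ = 316.7, so M₁ = 33.3333 × 316.7 ≈ 10556.6561 million.
After: m₂ = 1 / (0.09) ≈ 11.1111, MB₂ = 316.7 + 49.5 = 366.2, so M₂ = 11.1111 × 366.2 ≈ 4068.8848 million.
ΔM = M₂ − M₁ = 4068.8848 − 10556.6561 = -6487.7713 million.

-6488 million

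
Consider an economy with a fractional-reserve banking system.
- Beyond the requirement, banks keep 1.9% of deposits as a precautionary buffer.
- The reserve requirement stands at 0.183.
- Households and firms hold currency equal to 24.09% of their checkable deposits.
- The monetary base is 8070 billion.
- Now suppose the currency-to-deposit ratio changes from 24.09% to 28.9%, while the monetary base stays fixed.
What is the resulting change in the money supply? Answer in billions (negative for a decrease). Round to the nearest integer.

Initially m₁ = (1 + 0.2409) / (0.183 + 0.019 + 0.2409) ≈ 2.80176, so M₁ = 2.80176 × 8070 = 22610.2032 billion.
After the change m₂ = (1 + 0.289) / (0.183 + 0.019 + 0.289) ≈ 2.62525, so M₂ = 2.62525 × 8070 = 21185.7675 billion.
ΔM = M₂ − M₁ = 21185.7675 − 22610.2032 = -1424.4357 billion.

-1424 billion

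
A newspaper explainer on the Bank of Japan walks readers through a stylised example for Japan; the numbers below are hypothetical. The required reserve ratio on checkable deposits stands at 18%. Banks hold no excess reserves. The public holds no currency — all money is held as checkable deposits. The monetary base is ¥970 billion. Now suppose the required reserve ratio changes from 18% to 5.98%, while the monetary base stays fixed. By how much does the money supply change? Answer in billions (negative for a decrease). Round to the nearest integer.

¥10832 billion

Initially m₁ = 1 / (0.18) ≈ 5.5556, so M₁ = 5.5556 × 970 = 5388.932 billion.
After the change m₂ = 1 / (0.0598) ≈ 16.7224, so M₂ = 16.7224 × 970 = 16220.728 billion.
ΔM = M₂ − M₁ = 16220.728 − 5388.932 = 10831.796 billion.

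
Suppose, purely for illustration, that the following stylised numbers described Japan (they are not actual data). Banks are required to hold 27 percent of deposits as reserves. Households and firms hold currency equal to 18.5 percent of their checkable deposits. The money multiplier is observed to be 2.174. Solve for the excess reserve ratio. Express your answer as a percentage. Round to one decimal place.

Using m = 2.174. Since m = (1 + c)/(c + rr + e), the denominator satisfies c + rr + e = (1 + c)/m = (1 + 0.185) / 2.174 ≈ 0.545078.
With c = 0.185 and rr = 0.27, the excess reserve ratio is 0.545078 − 0.185 − 0.27 = 0.090078.

9.0%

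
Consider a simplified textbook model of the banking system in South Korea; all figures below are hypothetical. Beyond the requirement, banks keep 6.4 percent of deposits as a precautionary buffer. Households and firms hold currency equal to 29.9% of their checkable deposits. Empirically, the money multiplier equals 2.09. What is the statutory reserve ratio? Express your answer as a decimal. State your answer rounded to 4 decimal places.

Using m = 2.09. Since m = (1 + c)/(c + rr + e), the denominator satisfies c + rr + e = (1 + c)/m = (1 + 0.299) / 2.09 ≈ 0.621531.
With c = 0.299 and e = 0.064, the statutory reserve ratio is 0.621531 − 0.299 − 0.064 = 0.258531.

0.2585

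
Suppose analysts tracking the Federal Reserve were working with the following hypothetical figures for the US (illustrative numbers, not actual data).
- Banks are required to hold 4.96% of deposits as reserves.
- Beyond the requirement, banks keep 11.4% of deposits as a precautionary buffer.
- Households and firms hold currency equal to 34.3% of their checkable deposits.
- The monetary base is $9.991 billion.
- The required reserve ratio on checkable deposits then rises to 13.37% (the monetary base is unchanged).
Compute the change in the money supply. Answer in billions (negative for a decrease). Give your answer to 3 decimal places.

Initially m₁ = (1 + 0.343) / (0.0496 + 0.114 + 0.343) ≈ 2.65101, so M₁ = 2.65101 × 9.991 ≈ 26.4862 billion.
After the change m₂ = (1 + 0.343) / (0.1337 + 0.114 + 0.343) ≈ 2.27357, so M₂ = 2.27357 × 9.991 ≈ 22.7152 billion.
ΔM = M₂ − M₁ = 22.7152 − 26.4862 = -3.771 billion.

-3.771 billion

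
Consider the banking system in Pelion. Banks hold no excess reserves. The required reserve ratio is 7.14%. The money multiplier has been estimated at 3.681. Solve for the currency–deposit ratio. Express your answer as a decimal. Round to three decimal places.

Using m = 3.681. From m = (1 + c)/(c + rr + e), rearranging gives 1 + c = m·(c + rr + e), so c·(1 − m) = m·(rr + e) − 1.
Hence c = [m·(rr + e) − 1]/(1 − m) = [3.681 × (0.0714 + 0) − 1] / (1 − 3.681) ≈ 0.274963.

0.275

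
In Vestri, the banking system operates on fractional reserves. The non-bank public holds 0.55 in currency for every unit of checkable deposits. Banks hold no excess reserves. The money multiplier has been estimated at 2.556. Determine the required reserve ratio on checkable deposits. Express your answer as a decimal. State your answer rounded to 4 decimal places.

Using m = 2.556. Since m = (1 + c)/(c + rr + e), the denominator satisfies c + rr + e = (1 + c)/m = (1 + 0.55) / 2.556 ≈ 0.606416.
With c = 0.55 and e = 0, the required reserve ratio on checkable deposits is 0.606416 − 0.55 − 0 = 0.056416.

0.0564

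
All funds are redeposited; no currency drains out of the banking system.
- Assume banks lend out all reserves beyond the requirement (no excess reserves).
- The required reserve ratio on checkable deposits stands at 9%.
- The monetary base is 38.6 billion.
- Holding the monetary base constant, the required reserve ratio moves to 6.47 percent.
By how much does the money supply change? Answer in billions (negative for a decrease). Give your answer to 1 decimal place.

167.7 billion

Initially m₁ = 1 / (0.09) ≈ 11.1111, so M₁ = 11.1111 × 38.6 ≈ 428.8885 billion.
After the change m₂ = 1 / (0.0647) ≈ 15.4560, so M₂ = 15.4560 × 38.6 = 596.6016 billion.
ΔM = M₂ − M₁ = 596.6016 − 428.8885 = 167.7131 billion.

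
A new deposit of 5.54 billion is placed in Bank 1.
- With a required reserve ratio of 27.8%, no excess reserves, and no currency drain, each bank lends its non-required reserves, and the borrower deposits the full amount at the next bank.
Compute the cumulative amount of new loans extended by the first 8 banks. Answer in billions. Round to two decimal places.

Bank i lends (1 − rr)^i of the original deposit: Bank 1 lends 5.54·0.7220 ≈ 3.9999, Bank 2 lends 5.54·0.7220² ≈ 2.8879, and so on.
Summing a geometric series: total = 5.54·[0.7220·(1 − 0.7220^8) / (1 − 0.7220)] ≈ 13.3256 billion.

13.33 billion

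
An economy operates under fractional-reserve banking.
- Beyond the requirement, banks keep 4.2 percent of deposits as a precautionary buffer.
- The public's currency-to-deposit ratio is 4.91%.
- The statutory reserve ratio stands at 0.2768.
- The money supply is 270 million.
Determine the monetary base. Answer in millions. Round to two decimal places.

The money multiplier is m = (1 + c) / (rr + e + c) = (1 + 0.0491) / (0.2768 + 0.042 + 0.0491) ≈ 2.851590.
MB = M / m = 270 / 2.851590 ≈ 94.684 million.

94.68 million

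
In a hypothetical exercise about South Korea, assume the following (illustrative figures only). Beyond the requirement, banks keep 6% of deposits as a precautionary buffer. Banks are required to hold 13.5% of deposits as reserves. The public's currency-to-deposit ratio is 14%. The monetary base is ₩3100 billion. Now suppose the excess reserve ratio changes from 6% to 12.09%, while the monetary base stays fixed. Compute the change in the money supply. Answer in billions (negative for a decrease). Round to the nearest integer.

-1623 billion

Initially m₁ = (1 + 0.14) / (0.135 + 0.06 + 0.14) ≈ 3.40299, so M₁ = 3.40299 × 3100 = 10549.269 billion.
After the change m₂ = (1 + 0.14) / (0.135 + 0.1209 + 0.14) ≈ 2.87952, so M₂ = 2.87952 × 3100 = 8926.512 billion.
ΔM = M₂ − M₁ = 8926.512 − 10549.269 = -1622.757 billion.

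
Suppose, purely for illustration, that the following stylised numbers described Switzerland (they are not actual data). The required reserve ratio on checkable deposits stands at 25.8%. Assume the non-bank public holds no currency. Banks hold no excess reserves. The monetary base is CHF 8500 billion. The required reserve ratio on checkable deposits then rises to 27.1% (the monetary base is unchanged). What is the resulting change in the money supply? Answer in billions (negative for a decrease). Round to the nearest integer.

Initially m₁ = 1 / (0.258) ≈ 3.87597, so M₁ = 3.87597 × 8500 = 32945.745 billion.
After the change m₂ = 1 / (0.271) ≈ 3.69004, so M₂ = 3.69004 × 8500 = 31365.34 billion.
ΔM = M₂ − M₁ = 31365.34 − 32945.745 = -1580.405 billion.

-1580 billion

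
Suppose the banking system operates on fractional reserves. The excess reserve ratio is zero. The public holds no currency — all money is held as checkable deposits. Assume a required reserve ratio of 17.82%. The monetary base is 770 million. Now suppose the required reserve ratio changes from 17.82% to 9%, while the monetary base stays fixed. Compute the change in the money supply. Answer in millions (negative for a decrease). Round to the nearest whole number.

4235 million

Initially m₁ = 1 / (0.1782) ≈ 5.6117, so M₁ = 5.6117 × 770 = 4321.009 million.
After the change m₂ = 1 / (0.09) ≈ 11.1111, so M₂ = 11.1111 × 770 = 8555.547 million.
ΔM = M₂ − M₁ = 8555.547 − 4321.009 = 4234.538 million.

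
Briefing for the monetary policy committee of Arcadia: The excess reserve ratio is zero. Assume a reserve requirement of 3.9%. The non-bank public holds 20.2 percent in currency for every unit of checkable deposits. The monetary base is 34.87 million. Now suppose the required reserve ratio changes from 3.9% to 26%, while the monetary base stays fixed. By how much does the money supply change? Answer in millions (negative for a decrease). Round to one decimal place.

Initially m₁ = (1 + 0.202) / (0.039 + 0.202) ≈ 4.9876, so M₁ = 4.9876 × 34.87 ≈ 173.9176 million.
After the change m₂ = (1 + 0.202) / (0.26 + 0.202) ≈ 2.6017, so M₂ = 2.6017 × 34.87 ≈ 90.7213 million.
ΔM = M₂ − M₁ = 90.7213 − 173.9176 = -83.1963 million.

-83.2 million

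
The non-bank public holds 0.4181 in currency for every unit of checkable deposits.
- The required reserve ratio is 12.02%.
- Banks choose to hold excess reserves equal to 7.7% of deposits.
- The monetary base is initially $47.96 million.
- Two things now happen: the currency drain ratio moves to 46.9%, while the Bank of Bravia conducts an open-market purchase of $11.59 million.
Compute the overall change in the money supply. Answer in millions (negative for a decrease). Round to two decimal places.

$20.78 million

Before: m₁ = (1 + 0.4181) / (0.1202 + 0.077 + 0.4181) ≈ 2.30473, MB₁ = 47.96, so M₁ = 2.30473 × 47.96 ≈ 110.5349 million.
After: m₂ = (1 + 0.469) / (0.1202 + 0.077 + 0.469) ≈ 2.20504, MB₂ = 47.96 + 11.59 = 59.55, so M₂ = 2.20504 × 59.55 ≈ 131.3101 million.
ΔM = M₂ − M₁ = 131.3101 − 110.5349 = 20.7752 million.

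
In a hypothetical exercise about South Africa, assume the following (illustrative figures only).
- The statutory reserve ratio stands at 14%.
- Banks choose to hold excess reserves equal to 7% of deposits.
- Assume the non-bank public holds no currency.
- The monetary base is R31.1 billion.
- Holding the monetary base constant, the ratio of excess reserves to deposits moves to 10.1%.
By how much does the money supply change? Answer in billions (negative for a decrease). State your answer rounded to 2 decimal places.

-19.05 billion

Initially m₁ = 1 / (0.14 + 0.07) ≈ 4.76190, so M₁ = 4.76190 × 31.1 ≈ 148.0951 billion.
After the change m₂ = 1 / (0.14 + 0.101) ≈ 4.14938, so M₂ = 4.14938 × 31.1 ≈ 129.0457 billion.
ΔM = M₂ − M₁ = 129.0457 − 148.0951 = -19.0494 billion.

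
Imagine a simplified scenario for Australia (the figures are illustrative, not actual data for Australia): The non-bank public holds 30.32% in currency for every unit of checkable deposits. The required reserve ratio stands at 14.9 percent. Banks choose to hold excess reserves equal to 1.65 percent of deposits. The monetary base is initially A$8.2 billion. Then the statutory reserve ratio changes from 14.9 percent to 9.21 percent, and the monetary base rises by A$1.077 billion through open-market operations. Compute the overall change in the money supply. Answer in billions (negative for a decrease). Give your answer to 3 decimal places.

A$6.559 billion

Before: m₁ = (1 + 0.3032) / (0.149 + 0.0165 + 0.3032) ≈ 2.78046, MB₁ = 8.2, so M₁ = 2.78046 × 8.2 ≈ 22.7998 billion.
After: m₂ = (1 + 0.3032) / (0.0921 + 0.0165 + 0.3032) ≈ 3.16464, MB₂ = 8.2 + 1.077 = 9.277, so M₂ = 3.16464 × 9.277 ≈ 29.3584 billion.
ΔM = M₂ − M₁ = 29.3584 − 22.7998 = 6.5586 billion.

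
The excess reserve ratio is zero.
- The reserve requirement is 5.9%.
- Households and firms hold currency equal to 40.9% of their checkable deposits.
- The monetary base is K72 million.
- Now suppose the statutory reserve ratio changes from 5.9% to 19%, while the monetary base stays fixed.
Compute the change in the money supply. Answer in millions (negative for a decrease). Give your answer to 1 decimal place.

Initially m₁ = (1 + 0.409) / (0.059 + 0.409) ≈ 3.0107, so M₁ = 3.0107 × 72 = 216.7704 million.
After the change m₂ = (1 + 0.409) / (0.19 + 0.409) ≈ 2.3523, so M₂ = 2.3523 × 72 = 169.3656 million.
ΔM = M₂ − M₁ = 169.3656 − 216.7704 = -47.4048 million.

-47.4 million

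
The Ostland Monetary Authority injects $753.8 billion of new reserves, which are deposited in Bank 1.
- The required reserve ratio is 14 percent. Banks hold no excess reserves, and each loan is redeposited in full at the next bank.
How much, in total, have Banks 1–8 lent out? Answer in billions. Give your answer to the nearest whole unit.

Bank i lends (1 − rr)^i of the original deposit: Bank 1 lends 753.8·0.8600 = 648.2680, Bank 2 lends 753.8·0.8600² ≈ 557.5105, and so on.
Summing a geometric series: total = 753.8·[0.8600·(1 − 0.8600^8) / (1 − 0.8600)] ≈ 3244.9614 billion.

$3245 billion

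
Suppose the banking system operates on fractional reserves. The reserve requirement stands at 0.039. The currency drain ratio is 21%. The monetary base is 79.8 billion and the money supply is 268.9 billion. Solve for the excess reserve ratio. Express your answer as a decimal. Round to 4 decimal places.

0.1101

Using m = M/MB = 268.9/79.8 ≈ 3.369674. Since m = (1 + c)/(c + rr + e), the denominator satisfies c + rr + e = (1 + c)/m = (1 + 0.21) / 3.369674 ≈ 0.359085.
With c = 0.21 and rr = 0.039, the excess reserve ratio is 0.359085 − 0.21 − 0.039 = 0.110085.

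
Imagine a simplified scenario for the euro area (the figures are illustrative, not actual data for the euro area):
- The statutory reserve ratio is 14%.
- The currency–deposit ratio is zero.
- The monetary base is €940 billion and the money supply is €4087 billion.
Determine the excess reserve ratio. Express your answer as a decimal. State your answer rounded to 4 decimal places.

Using m = M/MB = 4087/940 ≈ 4.347872. Since m = (1 + c)/(c + rr + e), the denominator satisfies c + rr + e = (1 + c)/m = (1 + 0) / 4.347872 ≈ 0.229998.
With c = 0 and rr = 0.14, the excess reserve ratio is 0.229998 − 0 − 0.14 = 0.089998.

0.0900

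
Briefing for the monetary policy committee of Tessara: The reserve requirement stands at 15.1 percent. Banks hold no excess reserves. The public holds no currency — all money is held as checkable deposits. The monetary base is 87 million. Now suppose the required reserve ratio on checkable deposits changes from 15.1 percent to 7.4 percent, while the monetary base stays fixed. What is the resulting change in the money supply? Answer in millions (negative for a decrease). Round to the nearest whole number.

600 million

Initially m₁ = 1 / (0.151) ≈ 6.6225, so M₁ = 6.6225 × 87 = 576.1575 million.
After the change m₂ = 1 / (0.074) ≈ 13.5135, so M₂ = 13.5135 × 87 = 1175.6745 million.
ΔM = M₂ − M₁ = 1175.6745 − 576.1575 = 599.517 million.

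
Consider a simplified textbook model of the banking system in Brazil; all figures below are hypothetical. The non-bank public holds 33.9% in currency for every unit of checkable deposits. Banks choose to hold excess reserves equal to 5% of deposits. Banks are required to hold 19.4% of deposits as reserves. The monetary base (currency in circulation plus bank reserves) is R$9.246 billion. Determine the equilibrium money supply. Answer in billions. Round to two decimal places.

R$21.24 billion

The money multiplier is m = (1 + c) / (rr + e + c) = (1 + 0.339) / (0.194 + 0.05 + 0.339) ≈ 2.2967.
So M = m × MB = 2.2967 × 9.246 ≈ 21.2353 billion.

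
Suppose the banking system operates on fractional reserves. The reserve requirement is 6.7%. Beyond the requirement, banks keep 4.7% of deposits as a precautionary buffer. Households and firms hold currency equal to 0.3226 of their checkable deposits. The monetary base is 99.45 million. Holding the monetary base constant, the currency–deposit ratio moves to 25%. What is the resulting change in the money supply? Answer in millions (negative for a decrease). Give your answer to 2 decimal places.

Initially m₁ = (1 + 0.3226) / (0.067 + 0.047 + 0.3226) ≈ 3.02932, so M₁ = 3.02932 × 99.45 ≈ 301.2659 million.
After the change m₂ = (1 + 0.25) / (0.067 + 0.047 + 0.25) ≈ 3.43407, so M₂ = 3.43407 × 99.45 ≈ 341.5183 million.
ΔM = M₂ − M₁ = 341.5183 − 301.2659 = 40.2524 million.

40.25 million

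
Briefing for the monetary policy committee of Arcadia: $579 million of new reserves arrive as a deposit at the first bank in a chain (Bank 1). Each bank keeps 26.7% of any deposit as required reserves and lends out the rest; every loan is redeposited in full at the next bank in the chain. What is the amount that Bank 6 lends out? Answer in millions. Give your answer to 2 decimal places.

Each bank lends a fraction (1 − rr) = 0.7330 of the deposit it receives, so Bank 6 receives 579·0.7330^5 and lends 579·0.7330^6 ≈ 89.8054 million.

$89.81 million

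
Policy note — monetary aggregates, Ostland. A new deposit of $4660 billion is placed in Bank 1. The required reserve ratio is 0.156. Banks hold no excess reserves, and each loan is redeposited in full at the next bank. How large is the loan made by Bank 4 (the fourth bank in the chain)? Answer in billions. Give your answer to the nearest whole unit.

Each bank lends a fraction (1 − rr) = 0.8440 of the deposit it receives, so Bank 4 receives 4660·0.8440^3 and lends 4660·0.8440^4 ≈ 2364.5892 billion.

$2365 billion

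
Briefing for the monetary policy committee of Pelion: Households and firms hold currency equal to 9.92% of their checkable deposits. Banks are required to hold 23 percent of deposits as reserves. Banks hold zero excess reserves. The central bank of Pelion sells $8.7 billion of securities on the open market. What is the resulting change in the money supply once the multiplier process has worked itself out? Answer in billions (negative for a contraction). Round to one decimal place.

-29.0 billion

The money multiplier is m = (1 + c) / (rr + c) = (1 + 0.0992) / (0.23 + 0.0992) ≈ 3.3390.
The sale removes 8.7 billion of base, so ΔM = m × ΔMB = 3.3390 × (−8.7) = -29.0493 billion.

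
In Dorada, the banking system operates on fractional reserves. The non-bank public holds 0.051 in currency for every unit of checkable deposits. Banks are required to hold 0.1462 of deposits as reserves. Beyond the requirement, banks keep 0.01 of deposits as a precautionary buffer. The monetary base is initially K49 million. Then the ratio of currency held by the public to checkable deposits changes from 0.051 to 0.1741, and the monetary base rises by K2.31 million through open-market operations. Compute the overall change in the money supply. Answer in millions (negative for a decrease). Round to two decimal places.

Before: m₁ = (1 + 0.051) / (0.1462 + 0.01 + 0.051) ≈ 5.07239, MB₁ = 49, so M₁ = 5.07239 × 49 ≈ 248.5471 million.
After: m₂ = (1 + 0.1741) / (0.1462 + 0.01 + 0.1741) ≈ 3.55465, MB₂ = 49 + 2.31 = 51.31, so M₂ = 3.55465 × 51.31 ≈ 182.3891 million.
ΔM = M₂ − M₁ = 182.3891 − 248.5471 = -66.158 million.

-66.16 million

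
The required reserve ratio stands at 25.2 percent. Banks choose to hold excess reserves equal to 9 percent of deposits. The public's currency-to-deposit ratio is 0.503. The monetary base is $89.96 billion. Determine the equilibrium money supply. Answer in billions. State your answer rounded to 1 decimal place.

The money multiplier is m = (1 + c) / (rr + e + c) = (1 + 0.503) / (0.252 + 0.09 + 0.503) ≈ 1.7787.
So M = m × MB = 1.7787 × 89.96 ≈ 160.0119 billion.

$160.0 billion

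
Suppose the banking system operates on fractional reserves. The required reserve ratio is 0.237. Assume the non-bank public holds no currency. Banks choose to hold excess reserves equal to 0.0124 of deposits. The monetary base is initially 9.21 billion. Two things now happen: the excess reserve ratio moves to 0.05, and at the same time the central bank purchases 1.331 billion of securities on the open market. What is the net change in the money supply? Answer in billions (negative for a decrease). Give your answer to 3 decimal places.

Before: m₁ = 1 / (0.237 + 0.0124) ≈ 4.009623, MB₁ = 9.21, so M₁ = 4.009623 × 9.21 ≈ 36.9286 billion.
After: m₂ = 1 / (0.237 + 0.05) ≈ 3.484321, MB₂ = 9.21 + 1.331 = 10.541, so M₂ = 3.484321 × 10.541 ≈ 36.7282 billion.
ΔM = M₂ − M₁ = 36.7282 − 36.9286 = -0.2004 billion.

-0.200 billion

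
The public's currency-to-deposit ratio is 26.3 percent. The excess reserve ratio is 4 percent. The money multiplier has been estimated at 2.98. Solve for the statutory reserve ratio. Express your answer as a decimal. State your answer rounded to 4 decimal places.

0.1208

Using m = 2.98. Since m = (1 + c)/(c + rr + e), the denominator satisfies c + rr + e = (1 + c)/m = (1 + 0.263) / 2.98 ≈ 0.423826.
With c = 0.263 and e = 0.04, the statutory reserve ratio is 0.423826 − 0.263 − 0.04 = 0.120826.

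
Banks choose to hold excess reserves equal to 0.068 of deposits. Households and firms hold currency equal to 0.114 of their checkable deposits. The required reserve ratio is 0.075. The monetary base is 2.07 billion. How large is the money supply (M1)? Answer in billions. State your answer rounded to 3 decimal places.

8.973 billion

The money multiplier is m = (1 + c) / (rr + e + c) = (1 + 0.114) / (0.075 + 0.068 + 0.114) ≈ 4.33463.
So M = m × MB = 4.33463 × 2.07 ≈ 8.9727 billion.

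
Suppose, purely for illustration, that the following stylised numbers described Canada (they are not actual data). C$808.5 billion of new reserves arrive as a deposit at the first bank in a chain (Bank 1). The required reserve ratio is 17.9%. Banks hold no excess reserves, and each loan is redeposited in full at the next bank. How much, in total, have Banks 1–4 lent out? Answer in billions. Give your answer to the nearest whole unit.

Bank i lends (1 − rr)^i of the original deposit: Bank 1 lends 808.5·0.8210 = 663.7785, Bank 2 lends 808.5·0.8210² ≈ 544.9621, and so on.
Summing a geometric series: total = 808.5·[0.8210·(1 − 0.8210^4) / (1 − 0.8210)] ≈ 2023.4814 billion.

C$2023 billion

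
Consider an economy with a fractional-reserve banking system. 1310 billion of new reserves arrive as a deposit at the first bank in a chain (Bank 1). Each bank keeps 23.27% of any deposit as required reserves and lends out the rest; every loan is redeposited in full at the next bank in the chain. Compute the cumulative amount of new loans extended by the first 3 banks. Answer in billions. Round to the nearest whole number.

Bank i lends (1 − rr)^i of the original deposit: Bank 1 lends 1310·0.7673 = 1005.1630, Bank 2 lends 1310·0.7673² ≈ 771.2616, and so on.
Summing a geometric series: total = 1310·[0.7673·(1 − 0.7673^3) / (1 − 0.7673)] ≈ 2368.2136 billion.

2368 billion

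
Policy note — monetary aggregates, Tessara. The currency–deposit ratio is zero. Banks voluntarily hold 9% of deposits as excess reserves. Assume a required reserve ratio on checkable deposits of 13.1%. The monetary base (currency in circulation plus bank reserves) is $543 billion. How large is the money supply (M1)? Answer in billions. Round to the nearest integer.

$2457 billion

The money multiplier is m = 1 / (rr + e) = 1 / (0.131 + 0.09) ≈ 4.5249.
So M = m × MB = 4.5249 × 543 = 2457.0207 billion.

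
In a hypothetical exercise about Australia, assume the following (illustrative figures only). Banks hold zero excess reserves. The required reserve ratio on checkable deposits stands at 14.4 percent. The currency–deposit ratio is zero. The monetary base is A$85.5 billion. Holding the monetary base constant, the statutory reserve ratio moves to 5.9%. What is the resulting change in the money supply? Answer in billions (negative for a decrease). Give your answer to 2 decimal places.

A$855.40 billion

Initially m₁ = 1 / (0.144) ≈ 6.94444, so M₁ = 6.94444 × 85.5 ≈ 593.7496 billion.
After the change m₂ = 1 / (0.059) ≈ 16.94915, so M₂ = 16.94915 × 85.5 ≈ 1449.1523 billion.
ΔM = M₂ − M₁ = 1449.1523 − 593.7496 = 855.4027 billion.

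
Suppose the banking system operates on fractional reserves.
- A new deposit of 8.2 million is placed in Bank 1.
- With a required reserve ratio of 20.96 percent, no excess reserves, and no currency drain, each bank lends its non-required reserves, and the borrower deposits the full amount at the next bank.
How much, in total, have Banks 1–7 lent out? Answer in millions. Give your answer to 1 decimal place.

25.0 million

Bank i lends (1 − rr)^i of the original deposit: Bank 1 lends 8.2·0.7904 ≈ 6.4813, Bank 2 lends 8.2·0.7904² ≈ 5.1228, and so on.
Summing a geometric series: total = 8.2·[0.7904·(1 − 0.7904^7) / (1 − 0.7904)] ≈ 24.9628 million.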